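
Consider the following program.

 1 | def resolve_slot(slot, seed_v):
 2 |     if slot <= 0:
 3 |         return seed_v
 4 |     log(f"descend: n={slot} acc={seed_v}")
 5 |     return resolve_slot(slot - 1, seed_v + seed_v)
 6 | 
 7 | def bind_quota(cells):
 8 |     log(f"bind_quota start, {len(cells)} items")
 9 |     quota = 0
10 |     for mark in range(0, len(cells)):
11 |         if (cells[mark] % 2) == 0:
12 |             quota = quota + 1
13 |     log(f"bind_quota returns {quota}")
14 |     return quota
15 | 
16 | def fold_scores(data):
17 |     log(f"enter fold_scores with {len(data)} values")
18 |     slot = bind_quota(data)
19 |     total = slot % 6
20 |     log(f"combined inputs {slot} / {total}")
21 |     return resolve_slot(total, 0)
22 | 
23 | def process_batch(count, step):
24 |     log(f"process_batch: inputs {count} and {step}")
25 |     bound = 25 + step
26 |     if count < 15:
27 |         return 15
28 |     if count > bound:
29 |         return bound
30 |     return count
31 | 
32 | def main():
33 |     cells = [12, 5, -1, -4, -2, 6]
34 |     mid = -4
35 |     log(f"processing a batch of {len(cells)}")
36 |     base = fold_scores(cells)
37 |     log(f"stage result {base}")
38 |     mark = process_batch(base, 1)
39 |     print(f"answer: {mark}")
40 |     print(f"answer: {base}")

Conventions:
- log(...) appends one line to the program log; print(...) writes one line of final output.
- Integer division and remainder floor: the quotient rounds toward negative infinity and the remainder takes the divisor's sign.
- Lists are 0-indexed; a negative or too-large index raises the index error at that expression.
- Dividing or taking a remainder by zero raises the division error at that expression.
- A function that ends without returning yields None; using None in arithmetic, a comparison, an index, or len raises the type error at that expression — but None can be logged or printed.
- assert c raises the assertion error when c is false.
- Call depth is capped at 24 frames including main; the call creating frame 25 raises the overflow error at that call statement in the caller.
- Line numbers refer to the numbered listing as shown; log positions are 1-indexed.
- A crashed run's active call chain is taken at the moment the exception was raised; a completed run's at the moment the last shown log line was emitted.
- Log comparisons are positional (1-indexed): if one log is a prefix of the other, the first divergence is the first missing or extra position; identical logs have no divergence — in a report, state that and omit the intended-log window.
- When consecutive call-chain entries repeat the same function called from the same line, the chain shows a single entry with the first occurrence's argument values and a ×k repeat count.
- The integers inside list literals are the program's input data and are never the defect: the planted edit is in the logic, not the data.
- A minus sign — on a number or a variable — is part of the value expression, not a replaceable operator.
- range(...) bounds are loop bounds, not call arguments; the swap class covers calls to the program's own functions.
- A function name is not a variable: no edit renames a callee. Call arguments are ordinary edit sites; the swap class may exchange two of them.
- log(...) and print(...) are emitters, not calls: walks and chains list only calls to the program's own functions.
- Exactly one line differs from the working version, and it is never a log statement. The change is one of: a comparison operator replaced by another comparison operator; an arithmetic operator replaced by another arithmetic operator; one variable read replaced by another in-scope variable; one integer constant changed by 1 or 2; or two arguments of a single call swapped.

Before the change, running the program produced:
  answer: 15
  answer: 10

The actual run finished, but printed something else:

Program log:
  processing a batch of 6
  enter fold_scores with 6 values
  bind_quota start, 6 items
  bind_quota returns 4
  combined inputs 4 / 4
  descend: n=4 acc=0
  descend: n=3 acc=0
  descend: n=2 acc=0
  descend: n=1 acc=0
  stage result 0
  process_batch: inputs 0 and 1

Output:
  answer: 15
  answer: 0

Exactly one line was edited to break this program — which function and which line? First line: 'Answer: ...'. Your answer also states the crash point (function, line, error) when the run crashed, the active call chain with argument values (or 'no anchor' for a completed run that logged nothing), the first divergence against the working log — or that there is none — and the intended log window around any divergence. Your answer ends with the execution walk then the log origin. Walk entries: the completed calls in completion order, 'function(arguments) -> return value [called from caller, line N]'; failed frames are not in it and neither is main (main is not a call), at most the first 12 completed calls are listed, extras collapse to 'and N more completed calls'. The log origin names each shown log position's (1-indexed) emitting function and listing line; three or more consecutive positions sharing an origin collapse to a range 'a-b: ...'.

Answer: the defect is in resolve_slot at line 5.
Key fact: The earliest visible damage is log position 7 — 'descend: n=3 acc=0' rather than the intended 'descend: n=3 acc=4'.
Call chain: main -> process_batch(0, 1) (called at line 38).
First divergence: position 7; shown 'descend: n=3 acc=0' vs intended 'descend: n=3 acc=4'.
Intended log window:
  5: combined inputs 4 / 4
  6: descend: n=4 acc=0
  7: descend: n=3 acc=4
  8: descend: n=2 acc=7
Execution walk:
  bind_quota([12, 5, -1, -4, -2, 6]) -> 4  [called from fold_scores, line 18]
  resolve_slot(0, 0) -> 0  [called from resolve_slot, line 5]
  resolve_slot(1, 0) -> 0  [called from resolve_slot, line 5]
  resolve_slot(2, 0) -> 0  [called from resolve_slot, line 5]
  resolve_slot(3, 0) -> 0  [called from resolve_slot, line 5]
  resolve_slot(4, 0) -> 0  [called from fold_scores, line 21]
  fold_scores([12, 5, -1, -4, -2, 6]) -> 0  [called from main, line 36]
  process_batch(0, 1) -> 15  [called from main, line 38]
Log line origins:
  1 — main, line 35
  2 — fold_scores, line 17
  3 — bind_quota, line 8
  4 — bind_quota, line 13
  5 — fold_scores, line 20
  6-9 — resolve_slot, line 4
  10 — main, line 37
  11 — process_batch, line 24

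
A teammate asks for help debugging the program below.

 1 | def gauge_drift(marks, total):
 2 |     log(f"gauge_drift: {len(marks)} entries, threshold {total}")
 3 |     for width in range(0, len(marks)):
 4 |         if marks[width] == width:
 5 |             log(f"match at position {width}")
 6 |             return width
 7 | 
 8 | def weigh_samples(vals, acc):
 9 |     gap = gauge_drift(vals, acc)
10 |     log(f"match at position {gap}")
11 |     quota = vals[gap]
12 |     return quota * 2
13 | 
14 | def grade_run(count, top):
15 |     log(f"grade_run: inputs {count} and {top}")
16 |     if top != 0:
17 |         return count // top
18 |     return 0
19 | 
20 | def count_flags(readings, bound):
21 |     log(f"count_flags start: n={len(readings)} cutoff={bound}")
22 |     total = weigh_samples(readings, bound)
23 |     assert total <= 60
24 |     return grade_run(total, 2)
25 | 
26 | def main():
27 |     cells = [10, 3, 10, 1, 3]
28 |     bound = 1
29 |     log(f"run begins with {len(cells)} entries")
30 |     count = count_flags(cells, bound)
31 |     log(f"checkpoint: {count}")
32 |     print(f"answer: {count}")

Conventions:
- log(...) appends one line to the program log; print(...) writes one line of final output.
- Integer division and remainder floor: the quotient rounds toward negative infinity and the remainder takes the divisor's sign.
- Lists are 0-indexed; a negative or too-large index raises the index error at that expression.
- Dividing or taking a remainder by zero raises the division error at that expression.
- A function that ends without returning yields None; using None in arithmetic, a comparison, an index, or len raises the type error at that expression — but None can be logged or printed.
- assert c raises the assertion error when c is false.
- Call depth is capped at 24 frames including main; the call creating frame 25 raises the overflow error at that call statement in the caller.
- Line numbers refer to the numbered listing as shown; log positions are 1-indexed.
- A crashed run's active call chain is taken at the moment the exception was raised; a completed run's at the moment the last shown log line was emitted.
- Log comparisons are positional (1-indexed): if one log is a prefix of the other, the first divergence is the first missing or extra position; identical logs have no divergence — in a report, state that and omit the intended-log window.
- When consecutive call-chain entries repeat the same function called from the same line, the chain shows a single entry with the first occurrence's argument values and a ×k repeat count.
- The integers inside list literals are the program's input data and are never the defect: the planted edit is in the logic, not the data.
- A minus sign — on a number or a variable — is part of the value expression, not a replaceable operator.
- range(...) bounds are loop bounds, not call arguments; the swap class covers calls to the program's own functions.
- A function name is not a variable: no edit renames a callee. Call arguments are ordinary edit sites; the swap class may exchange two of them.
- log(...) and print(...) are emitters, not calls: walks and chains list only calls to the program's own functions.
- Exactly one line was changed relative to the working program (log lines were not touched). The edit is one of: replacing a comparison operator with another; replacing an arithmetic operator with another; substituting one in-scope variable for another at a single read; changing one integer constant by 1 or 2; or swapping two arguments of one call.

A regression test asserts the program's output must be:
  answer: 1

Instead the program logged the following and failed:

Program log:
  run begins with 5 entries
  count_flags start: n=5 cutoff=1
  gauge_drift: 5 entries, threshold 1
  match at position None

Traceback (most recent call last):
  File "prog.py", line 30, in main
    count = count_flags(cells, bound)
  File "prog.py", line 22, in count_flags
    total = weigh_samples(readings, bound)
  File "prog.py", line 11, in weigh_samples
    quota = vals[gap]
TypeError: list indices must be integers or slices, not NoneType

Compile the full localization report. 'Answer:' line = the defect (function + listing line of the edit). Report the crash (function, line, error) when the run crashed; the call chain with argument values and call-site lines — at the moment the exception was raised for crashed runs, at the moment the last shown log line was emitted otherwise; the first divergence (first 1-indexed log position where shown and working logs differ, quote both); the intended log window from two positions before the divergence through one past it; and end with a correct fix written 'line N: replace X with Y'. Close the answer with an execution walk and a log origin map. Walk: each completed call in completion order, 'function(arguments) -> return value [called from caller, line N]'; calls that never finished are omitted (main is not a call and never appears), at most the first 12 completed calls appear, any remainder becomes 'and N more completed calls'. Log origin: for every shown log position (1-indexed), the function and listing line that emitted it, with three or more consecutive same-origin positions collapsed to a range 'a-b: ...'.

Answer: the defect is in gauge_drift at line 4.
Core observation: At log position 4 the runs split — shown 'match at position None', but the working version logs 'match at position 3'.
Crash: weigh_samples, line 11, TypeError.
Call chain: main -> count_flags([10, 3, 10, 1, 3], 1) (called at line 30) -> weigh_samples([10, 3, 10, 1, 3], 1) (called at line 22).
First divergence: at position 4 the run shows 'match at position None' where the working version logs 'match at position 3'.
Intended log window:
  2: count_flags start: n=5 cutoff=1
  3: gauge_drift: 5 entries, threshold 1
  4: match at position 3
  5: match at position 3
Execution walk:
  gauge_drift([10, 3, 10, 1, 3], 1) -> None  [called from weigh_samples, line 9]
Origin of each log line:
  1 — main, line 29
  2 — count_flags, line 21
  3 — gauge_drift, line 2
  4 — weigh_samples, line 10
A correct fix: line 4: replace `marks[width] == width` with `marks[width] == total`.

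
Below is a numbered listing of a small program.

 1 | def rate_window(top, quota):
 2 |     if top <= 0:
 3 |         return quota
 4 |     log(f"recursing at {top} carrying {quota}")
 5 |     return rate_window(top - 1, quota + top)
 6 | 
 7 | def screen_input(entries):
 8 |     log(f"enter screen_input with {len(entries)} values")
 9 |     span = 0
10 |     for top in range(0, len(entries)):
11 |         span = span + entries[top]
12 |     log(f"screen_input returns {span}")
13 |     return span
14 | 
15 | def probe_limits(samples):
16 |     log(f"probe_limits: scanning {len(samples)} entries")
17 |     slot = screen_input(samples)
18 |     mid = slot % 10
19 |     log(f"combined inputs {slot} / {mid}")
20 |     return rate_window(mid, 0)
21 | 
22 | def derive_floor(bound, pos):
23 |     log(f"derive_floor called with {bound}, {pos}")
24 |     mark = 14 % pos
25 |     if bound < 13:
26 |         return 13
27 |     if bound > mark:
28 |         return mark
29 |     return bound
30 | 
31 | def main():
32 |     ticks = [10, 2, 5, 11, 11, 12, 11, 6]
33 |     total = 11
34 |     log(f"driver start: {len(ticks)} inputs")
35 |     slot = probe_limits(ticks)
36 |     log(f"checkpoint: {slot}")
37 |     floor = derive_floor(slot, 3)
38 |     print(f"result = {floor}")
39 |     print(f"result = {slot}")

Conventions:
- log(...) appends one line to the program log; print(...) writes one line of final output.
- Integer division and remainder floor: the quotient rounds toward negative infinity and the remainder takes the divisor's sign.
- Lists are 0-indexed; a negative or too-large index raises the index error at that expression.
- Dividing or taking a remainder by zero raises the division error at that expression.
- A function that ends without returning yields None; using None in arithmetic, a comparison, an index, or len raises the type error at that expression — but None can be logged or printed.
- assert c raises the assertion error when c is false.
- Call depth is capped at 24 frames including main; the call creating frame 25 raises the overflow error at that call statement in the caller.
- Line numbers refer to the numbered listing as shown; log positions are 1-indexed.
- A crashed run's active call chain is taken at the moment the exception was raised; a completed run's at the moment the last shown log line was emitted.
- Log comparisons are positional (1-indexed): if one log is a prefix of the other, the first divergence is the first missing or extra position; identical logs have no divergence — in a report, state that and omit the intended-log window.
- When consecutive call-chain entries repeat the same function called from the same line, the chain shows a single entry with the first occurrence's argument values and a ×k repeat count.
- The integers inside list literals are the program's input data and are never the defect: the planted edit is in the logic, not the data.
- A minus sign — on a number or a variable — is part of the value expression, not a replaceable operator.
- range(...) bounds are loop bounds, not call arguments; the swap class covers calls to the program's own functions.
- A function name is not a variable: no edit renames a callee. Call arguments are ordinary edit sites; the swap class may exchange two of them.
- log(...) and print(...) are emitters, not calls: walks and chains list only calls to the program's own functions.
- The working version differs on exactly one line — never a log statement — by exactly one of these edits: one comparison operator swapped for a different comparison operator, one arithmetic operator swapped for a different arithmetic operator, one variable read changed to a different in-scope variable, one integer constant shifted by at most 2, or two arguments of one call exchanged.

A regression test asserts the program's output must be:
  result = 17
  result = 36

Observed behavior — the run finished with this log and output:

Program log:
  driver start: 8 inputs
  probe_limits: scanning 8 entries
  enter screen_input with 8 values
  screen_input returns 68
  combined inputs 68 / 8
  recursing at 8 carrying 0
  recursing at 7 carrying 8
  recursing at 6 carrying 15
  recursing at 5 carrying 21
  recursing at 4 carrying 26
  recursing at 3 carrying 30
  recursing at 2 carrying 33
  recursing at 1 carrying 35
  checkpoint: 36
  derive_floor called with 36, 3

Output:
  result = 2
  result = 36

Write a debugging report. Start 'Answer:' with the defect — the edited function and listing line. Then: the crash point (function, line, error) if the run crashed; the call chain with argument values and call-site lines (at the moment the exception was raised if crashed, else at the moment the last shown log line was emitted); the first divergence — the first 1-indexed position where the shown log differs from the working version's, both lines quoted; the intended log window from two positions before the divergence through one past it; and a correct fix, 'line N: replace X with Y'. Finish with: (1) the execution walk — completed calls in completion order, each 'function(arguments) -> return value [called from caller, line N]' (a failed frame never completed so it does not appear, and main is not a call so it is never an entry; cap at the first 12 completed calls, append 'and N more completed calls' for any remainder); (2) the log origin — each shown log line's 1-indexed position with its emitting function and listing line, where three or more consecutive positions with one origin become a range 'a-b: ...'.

Answer: the defect is in derive_floor at line 24.
Key fact: Every logged value matches the working version; the printed result is what differs.
Call chain: main -> derive_floor(36, 3) (called at line 37).
First divergence: none (the log streams are identical).
Execution walk:
  screen_input([10, 2, 5, 11, 11, 12, 11, 6]) -> 68  [called from probe_limits, line 17]
  rate_window(0, 36) -> 36  [called from rate_window, line 5]
  rate_window(1, 35) -> 36  [called from rate_window, line 5]
  rate_window(2, 33) -> 36  [called from rate_window, line 5]
  rate_window(3, 30) -> 36  [called from rate_window, line 5]
  rate_window(4, 26) -> 36  [called from rate_window, line 5]
  rate_window(5, 21) -> 36  [called from rate_window, line 5]
  rate_window(6, 15) -> 36  [called from rate_window, line 5]
  rate_window(7, 8) -> 36  [called from rate_window, line 5]
  rate_window(8, 0) -> 36  [called from probe_limits, line 20]
  probe_limits([10, 2, 5, 11, 11, 12, 11, 6]) -> 36  [called from main, line 35]
  derive_floor(36, 3) -> 2  [called from main, line 37]
Log origin:
  1: from main, line 34
  2: from probe_limits, line 16
  3: from screen_input, line 8
  4: from screen_input, line 12
  5: from probe_limits, line 19
  6-13: from rate_window, line 4
  14: from main, line 36
  15: from derive_floor, line 23
A correct fix: line 24: replace `%` with `+`.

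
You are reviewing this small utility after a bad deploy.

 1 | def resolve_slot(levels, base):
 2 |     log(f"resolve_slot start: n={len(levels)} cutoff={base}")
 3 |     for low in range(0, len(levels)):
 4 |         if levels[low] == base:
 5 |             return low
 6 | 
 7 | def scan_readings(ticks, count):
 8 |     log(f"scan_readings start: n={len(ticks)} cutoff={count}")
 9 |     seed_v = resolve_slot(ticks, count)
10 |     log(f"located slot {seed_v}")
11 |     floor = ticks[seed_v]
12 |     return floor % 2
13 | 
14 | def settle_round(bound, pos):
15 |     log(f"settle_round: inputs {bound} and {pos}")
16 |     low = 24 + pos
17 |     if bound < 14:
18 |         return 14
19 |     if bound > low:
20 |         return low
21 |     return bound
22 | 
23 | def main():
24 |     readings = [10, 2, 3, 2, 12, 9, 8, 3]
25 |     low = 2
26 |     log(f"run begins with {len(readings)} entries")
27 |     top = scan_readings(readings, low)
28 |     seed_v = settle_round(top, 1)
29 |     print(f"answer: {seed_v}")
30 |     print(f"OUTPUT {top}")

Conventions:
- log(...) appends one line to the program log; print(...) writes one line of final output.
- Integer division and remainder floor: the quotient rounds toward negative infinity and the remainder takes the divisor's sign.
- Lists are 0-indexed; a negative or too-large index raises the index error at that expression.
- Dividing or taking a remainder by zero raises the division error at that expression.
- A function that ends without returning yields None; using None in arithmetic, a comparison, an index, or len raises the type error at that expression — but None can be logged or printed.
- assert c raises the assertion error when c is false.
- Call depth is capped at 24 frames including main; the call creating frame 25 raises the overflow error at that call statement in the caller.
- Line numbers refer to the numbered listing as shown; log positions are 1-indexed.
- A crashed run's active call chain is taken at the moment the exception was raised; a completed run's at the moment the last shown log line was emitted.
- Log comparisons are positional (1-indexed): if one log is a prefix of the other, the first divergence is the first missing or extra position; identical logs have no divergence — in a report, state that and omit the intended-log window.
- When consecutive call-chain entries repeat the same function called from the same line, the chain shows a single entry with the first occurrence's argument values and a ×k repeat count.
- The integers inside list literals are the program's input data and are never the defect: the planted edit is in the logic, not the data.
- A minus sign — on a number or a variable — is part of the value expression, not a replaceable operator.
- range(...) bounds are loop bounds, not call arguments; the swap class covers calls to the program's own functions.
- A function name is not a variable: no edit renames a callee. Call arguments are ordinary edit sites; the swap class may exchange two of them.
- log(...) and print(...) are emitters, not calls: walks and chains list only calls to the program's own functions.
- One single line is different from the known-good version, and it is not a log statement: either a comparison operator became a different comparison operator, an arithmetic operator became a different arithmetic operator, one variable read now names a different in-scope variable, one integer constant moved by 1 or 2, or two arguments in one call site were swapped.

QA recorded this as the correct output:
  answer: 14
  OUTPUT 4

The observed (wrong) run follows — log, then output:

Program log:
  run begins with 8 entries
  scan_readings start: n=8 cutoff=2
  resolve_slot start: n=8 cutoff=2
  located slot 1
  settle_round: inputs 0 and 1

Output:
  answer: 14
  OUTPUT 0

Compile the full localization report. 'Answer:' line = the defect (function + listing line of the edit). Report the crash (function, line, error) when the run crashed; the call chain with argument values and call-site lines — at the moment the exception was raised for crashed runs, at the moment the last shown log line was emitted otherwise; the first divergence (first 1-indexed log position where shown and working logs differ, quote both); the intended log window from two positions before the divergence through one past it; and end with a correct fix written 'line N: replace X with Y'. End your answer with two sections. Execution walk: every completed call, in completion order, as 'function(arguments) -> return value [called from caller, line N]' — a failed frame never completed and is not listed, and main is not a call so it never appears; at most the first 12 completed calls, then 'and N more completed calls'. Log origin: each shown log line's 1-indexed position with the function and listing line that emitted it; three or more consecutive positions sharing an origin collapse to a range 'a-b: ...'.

Answer: the defect is in scan_readings at line 12.
The tell: Log line 5 is where behavior first shows: 'settle_round: inputs 0 and 1' appears instead of 'settle_round: inputs 4 and 1'.
Call chain: main -> settle_round(0, 1) (called at line 28).
First divergence: position 5 — the shown line 'settle_round: inputs 0 and 1' should read 'settle_round: inputs 4 and 1'.
Intended log window:
  3: resolve_slot start: n=8 cutoff=2
  4: located slot 1
  5: settle_round: inputs 4 and 1
Execution walk:
  resolve_slot([10, 2, 3, 2, 12, 9, 8, 3], 2) -> 1  [called from scan_readings, line 9]
  scan_readings([10, 2, 3, 2, 12, 9, 8, 3], 2) -> 0  [called from main, line 27]
  settle_round(0, 1) -> 14  [called from main, line 28]
Origin of each log line:
  1: logged in main at line 26
  2: logged in scan_readings at line 8
  3: logged in resolve_slot at line 2
  4: logged in scan_readings at line 10
  5: logged in settle_round at line 15
A correct fix: line 12: replace `%` with `*`.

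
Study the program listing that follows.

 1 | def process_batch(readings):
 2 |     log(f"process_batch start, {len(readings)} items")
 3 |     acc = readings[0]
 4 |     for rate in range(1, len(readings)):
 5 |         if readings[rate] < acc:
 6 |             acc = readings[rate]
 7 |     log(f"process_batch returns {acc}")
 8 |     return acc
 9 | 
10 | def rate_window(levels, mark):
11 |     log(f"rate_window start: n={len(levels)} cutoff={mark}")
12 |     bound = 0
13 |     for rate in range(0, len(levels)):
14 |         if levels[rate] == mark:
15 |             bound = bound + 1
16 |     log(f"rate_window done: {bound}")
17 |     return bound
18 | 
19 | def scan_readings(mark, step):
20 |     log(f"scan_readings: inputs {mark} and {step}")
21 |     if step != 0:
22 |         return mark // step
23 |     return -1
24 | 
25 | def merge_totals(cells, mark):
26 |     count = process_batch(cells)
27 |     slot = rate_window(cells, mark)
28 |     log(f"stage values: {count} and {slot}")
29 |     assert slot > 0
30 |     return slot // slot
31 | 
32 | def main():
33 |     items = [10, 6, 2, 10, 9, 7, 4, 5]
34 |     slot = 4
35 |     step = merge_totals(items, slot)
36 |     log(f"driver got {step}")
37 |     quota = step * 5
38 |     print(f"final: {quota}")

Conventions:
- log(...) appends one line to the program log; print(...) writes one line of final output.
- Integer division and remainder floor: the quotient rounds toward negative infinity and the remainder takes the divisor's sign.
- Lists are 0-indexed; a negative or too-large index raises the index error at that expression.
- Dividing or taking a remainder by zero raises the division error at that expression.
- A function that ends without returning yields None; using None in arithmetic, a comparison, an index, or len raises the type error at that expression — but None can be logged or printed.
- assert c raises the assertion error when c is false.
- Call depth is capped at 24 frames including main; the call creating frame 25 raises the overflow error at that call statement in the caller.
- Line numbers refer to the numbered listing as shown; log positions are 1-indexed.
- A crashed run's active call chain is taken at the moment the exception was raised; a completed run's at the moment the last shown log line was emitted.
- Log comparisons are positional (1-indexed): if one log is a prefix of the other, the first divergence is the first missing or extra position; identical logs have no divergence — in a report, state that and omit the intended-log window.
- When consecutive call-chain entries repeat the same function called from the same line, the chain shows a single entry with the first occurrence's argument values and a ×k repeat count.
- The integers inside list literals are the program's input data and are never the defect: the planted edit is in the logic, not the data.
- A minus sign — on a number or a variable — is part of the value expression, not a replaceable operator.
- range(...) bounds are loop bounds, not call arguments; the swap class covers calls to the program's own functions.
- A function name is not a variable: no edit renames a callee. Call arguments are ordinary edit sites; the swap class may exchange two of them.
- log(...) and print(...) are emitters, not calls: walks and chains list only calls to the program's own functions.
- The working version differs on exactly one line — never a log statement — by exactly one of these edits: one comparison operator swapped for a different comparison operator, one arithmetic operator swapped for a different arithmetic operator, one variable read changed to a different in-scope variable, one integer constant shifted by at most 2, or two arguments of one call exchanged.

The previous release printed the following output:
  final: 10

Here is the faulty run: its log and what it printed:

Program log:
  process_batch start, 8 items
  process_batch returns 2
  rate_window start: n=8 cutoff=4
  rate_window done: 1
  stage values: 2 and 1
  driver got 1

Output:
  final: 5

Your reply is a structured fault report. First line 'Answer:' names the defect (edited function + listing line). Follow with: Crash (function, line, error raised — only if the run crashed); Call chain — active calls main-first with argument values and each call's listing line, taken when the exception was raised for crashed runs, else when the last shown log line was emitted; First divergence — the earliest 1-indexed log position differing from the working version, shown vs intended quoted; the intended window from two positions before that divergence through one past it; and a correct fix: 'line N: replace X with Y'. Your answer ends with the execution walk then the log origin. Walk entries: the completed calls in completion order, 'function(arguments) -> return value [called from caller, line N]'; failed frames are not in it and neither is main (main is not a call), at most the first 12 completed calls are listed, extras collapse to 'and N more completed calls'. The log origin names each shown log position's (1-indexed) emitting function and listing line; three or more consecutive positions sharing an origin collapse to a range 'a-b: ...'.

Answer: the defect is in merge_totals at line 30.
Key fact: At log position 6 the runs split — shown 'driver got 1', but the working version logs 'driver got 2'.
Call chain: main.
First divergence: position 6 — shown 'driver got 1', intended 'driver got 2'.
Intended log window:
  4: rate_window done: 1
  5: stage values: 2 and 1
  6: driver got 2
Execution walk:
  process_batch([10, 6, 2, 10, 9, 7, 4, 5]) -> 2  [called from merge_totals, line 26]
  rate_window([10, 6, 2, 10, 9, 7, 4, 5], 4) -> 1  [called from merge_totals, line 27]
  merge_totals([10, 6, 2, 10, 9, 7, 4, 5], 4) -> 1  [called from main, line 35]
Log line origins:
  1: emitted by process_batch (line 2)
  2: emitted by process_batch (line 7)
  3: emitted by rate_window (line 11)
  4: emitted by rate_window (line 16)
  5: emitted by merge_totals (line 28)
  6: emitted by main (line 36)
A correct fix: line 30: replace `slot // slot` with `count // slot`.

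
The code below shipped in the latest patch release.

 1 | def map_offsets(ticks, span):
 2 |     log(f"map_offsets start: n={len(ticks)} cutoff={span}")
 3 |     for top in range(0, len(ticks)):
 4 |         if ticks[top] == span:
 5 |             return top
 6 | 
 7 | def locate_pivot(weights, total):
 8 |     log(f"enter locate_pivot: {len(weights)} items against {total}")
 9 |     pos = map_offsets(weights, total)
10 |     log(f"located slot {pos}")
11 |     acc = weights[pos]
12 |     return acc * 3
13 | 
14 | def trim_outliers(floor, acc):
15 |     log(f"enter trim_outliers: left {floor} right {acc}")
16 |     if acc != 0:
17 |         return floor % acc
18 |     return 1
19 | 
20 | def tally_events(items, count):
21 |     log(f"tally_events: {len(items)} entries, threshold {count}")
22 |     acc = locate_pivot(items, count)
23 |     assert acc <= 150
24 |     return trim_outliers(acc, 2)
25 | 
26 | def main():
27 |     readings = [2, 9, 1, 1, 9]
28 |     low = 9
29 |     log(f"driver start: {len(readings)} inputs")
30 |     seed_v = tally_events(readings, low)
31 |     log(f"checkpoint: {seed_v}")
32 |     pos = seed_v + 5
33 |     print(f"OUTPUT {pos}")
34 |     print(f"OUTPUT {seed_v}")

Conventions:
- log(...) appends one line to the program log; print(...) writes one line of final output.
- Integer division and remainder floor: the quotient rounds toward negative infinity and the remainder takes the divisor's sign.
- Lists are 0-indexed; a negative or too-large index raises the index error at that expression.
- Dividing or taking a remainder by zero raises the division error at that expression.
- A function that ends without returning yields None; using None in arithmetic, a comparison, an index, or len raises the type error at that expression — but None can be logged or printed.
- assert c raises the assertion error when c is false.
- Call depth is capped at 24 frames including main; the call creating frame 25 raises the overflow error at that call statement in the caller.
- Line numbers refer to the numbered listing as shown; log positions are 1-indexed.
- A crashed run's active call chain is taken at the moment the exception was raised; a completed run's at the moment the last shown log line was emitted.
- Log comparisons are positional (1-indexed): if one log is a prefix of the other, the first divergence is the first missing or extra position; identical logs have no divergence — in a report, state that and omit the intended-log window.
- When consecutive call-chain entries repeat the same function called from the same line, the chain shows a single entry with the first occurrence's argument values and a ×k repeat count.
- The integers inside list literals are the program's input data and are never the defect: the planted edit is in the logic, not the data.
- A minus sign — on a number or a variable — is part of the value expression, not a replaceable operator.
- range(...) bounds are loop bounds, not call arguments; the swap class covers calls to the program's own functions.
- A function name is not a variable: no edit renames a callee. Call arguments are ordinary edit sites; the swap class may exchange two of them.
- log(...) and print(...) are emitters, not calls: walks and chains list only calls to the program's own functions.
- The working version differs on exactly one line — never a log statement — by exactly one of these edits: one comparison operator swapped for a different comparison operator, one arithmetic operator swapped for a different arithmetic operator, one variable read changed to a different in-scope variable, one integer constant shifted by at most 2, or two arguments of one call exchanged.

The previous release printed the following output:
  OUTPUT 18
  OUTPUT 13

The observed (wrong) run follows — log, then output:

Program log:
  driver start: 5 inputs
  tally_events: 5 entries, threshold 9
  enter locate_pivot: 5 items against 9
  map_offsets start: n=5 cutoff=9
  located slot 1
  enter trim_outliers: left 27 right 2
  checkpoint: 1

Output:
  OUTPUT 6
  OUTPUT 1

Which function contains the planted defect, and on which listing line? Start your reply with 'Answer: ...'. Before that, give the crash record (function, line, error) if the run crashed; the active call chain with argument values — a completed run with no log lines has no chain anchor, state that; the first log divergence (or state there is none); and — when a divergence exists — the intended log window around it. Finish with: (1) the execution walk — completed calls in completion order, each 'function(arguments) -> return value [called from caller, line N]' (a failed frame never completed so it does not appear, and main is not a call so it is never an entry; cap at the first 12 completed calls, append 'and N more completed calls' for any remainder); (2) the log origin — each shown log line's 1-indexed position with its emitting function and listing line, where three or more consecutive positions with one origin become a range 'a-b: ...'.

Answer: the defect is in trim_outliers at line 17.
Key observation: Position 7 is the first bad log line: 'checkpoint: 1' should read 'checkpoint: 13'.
Call chain: main.
First divergence: position 7; shown 'checkpoint: 1' vs intended 'checkpoint: 13'.
Intended log window:
  5: located slot 1
  6: enter trim_outliers: left 27 right 2
  7: checkpoint: 13
Execution walk:
  map_offsets([2, 9, 1, 1, 9], 9) -> 1  [called from locate_pivot, line 9]
  locate_pivot([2, 9, 1, 1, 9], 9) -> 27  [called from tally_events, line 22]
  trim_outliers(27, 2) -> 1  [called from tally_events, line 24]
  tally_events([2, 9, 1, 1, 9], 9) -> 1  [called from main, line 30]
Log origin:
  1: emitted by main (line 29)
  2: emitted by tally_events (line 21)
  3: emitted by locate_pivot (line 8)
  4: emitted by map_offsets (line 2)
  5: emitted by locate_pivot (line 10)
  6: emitted by trim_outliers (line 15)
  7: emitted by main (line 31)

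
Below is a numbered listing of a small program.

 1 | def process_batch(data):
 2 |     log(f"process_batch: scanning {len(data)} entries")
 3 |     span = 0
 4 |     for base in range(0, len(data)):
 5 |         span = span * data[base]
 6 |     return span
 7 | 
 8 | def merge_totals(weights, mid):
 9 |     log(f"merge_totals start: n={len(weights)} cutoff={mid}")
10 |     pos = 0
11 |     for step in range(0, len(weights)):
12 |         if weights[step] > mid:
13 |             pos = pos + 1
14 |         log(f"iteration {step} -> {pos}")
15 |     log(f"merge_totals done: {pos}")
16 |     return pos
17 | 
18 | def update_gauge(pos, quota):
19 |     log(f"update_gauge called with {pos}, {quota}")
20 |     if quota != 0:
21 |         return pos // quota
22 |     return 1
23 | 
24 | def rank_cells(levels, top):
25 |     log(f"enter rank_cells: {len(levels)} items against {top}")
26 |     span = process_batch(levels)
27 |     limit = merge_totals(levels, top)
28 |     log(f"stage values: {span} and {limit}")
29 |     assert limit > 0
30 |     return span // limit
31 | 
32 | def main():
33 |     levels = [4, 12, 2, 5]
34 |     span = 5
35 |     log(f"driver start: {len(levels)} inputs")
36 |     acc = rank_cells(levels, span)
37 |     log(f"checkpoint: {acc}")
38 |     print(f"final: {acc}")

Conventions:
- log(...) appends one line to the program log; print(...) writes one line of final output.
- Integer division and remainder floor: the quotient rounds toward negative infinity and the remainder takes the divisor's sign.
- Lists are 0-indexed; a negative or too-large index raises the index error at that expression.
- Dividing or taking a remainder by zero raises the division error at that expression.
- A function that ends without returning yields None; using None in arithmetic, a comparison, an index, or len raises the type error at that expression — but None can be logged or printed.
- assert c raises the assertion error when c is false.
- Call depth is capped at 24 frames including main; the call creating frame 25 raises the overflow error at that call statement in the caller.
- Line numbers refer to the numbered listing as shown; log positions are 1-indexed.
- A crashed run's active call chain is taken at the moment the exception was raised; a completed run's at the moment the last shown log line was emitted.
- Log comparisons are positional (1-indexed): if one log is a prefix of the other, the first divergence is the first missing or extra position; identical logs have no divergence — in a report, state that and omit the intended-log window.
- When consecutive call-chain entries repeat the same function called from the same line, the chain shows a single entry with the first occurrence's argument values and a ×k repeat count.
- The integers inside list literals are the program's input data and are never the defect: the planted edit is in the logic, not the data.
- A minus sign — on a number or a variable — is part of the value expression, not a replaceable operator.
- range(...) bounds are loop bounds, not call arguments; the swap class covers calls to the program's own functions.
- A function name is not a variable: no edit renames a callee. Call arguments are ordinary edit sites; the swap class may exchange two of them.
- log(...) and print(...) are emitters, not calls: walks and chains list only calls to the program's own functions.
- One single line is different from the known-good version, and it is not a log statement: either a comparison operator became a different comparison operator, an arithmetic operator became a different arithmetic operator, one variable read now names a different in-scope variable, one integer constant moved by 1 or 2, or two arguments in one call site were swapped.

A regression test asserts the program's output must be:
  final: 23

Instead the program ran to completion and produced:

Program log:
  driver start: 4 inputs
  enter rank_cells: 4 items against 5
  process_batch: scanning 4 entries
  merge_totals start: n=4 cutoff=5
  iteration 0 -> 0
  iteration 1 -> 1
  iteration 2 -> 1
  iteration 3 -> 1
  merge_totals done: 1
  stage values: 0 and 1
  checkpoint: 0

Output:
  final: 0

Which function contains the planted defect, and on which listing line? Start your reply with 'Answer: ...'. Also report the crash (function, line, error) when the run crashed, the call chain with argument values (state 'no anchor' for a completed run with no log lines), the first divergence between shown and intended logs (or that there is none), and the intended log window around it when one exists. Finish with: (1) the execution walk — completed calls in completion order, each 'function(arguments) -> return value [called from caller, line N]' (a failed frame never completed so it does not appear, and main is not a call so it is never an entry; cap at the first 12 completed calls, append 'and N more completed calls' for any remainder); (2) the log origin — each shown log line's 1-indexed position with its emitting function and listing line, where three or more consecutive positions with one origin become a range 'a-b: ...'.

Answer: the defect is in process_batch at line 5.
The tell: Log line 10 is where behavior first shows: 'stage values: 0 and 1' appears instead of 'stage values: 23 and 1'.
Call chain: main.
First divergence: at position 10 the run shows 'stage values: 0 and 1' where the working version logs 'stage values: 23 and 1'.
Intended log window:
  8: iteration 3 -> 1
  9: merge_totals done: 1
  10: stage values: 23 and 1
  11: checkpoint: 23
Execution walk:
  process_batch([4, 12, 2, 5]) -> 0  [called from rank_cells, line 26]
  merge_totals([4, 12, 2, 5], 5) -> 1  [called from rank_cells, line 27]
  rank_cells([4, 12, 2, 5], 5) -> 0  [called from main, line 36]
Log origins:
  1: emitted by main (line 35)
  2: emitted by rank_cells (line 25)
  3: emitted by process_batch (line 2)
  4: emitted by merge_totals (line 9)
  5-8: emitted by merge_totals (line 14)
  9: emitted by merge_totals (line 15)
  10: emitted by rank_cells (line 28)
  11: emitted by main (line 37)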